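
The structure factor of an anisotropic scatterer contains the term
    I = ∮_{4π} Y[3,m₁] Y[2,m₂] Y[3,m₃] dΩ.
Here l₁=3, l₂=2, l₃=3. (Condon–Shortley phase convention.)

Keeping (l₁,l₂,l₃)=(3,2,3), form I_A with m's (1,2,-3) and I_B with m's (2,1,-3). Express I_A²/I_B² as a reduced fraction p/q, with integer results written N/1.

2/5

l's match ⇒ only the (l;m) 3-j factors differ between A and B.
A: triangle coeff Δ(3,2,3) = 1/3780; Σ_t [2,2]: t=2:+1/96 = 1/96; (3j)²=1/42 [(3 2 3; 1 2 -3)], sign=+1
B: triangle coeff Δ(3,2,3) = 1/3780; Σ_t [1,1]: t=1:−1/48 = -1/48; (3j)²=5/84 [(3 2 3; 2 1 -3)], sign=-1
I_A²/I_B² = (1/42)/(5/84) = 2/5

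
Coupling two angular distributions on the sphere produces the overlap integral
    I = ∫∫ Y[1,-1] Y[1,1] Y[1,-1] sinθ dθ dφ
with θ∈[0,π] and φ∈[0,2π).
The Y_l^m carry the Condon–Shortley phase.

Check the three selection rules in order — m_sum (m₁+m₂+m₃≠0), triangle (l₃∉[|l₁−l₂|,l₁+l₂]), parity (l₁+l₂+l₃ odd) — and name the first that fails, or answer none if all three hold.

m_sum

Σmᵢ = -1  ✗
l₃∈[|l₁−l₂|,l₁+l₂]=[0,2], have l₃=1
Σlᵢ = 3 ⇒ odd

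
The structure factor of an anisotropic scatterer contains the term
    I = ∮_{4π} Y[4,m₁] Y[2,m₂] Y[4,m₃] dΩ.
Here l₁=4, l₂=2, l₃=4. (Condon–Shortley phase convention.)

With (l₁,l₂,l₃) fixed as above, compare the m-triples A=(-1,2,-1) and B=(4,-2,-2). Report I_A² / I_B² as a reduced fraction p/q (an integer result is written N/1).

l's match ⇒ only the (l;m) 3-j factors differ between A and B.
A: triangle coeff Δ(4,2,4) = 1/13860; Σ_t [2,2]: t=2:+1/144 = 1/144; (3j)²=10/231 [(4 2 4; -1 2 -1)], sign=-1
B: triangle coeff Δ(4,2,4) = 1/13860; Σ_t [0,0]: t=0:+1/2880 = 1/2880; (3j)²=2/165 [(4 2 4; 4 -2 -2)], sign=+1
I_A²/I_B² = (10/231)/(2/165) = 25/7

25/7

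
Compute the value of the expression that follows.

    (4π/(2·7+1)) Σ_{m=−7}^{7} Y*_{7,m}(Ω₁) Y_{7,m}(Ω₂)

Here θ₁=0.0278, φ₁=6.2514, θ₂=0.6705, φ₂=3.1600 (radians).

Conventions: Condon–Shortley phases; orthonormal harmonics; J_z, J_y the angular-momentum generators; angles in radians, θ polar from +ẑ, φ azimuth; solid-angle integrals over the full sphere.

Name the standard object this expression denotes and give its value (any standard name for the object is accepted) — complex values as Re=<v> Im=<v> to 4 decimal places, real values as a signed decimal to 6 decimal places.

Legendre polynomial (addition theorem), -0.100241

This sum is the spherical-harmonic addition theorem: it equals the Legendre polynomial P_l(cos γ) of the angle γ between the two directions.
Term-by-term m-sum for l=7 (normalisation 4π/15 = 0.837758):
  m=-7: Y*=0.00000 - 0.00000j  Y=-0.01774 + 0.00230j  product -0.00000 + 0.00000j
  m=-6: Y*=0.00000 - 0.00000j  Y=0.08387 - 0.00930j  product 0.00000 - 0.00000j
  m=-5: Y*=0.00000 - 0.00000j  Y=-0.23627 + 0.02181j  product -0.00000 + 0.00000j
  m=-4: Y*=0.00000 - 0.00000j  Y=0.42577 - 0.03141j  product 0.00000 - 0.00000j
  m=-3: Y*=0.00019 - 0.00002j  Y=-0.43396 + 0.02399j  product -0.00008 + 0.00001j
  m=-2: Y*=0.00577 - 0.00037j  Y=0.06448 - 0.00237j  product 0.00037 - 0.00004j
  m=-1: Y*=0.11298 - 0.00359j  Y=0.37387 - 0.00688j  product 0.04222 - 0.00212j
  m=+0: Y*=1.08076 + 0.00000j  Y=-0.18937 + 0.00000j  product -0.20467 + 0.00000j
  m=+1: Y*=-0.11298 - 0.00359j  Y=-0.37387 - 0.00688j  product 0.04222 + 0.00212j
  m=+2: Y*=0.00577 + 0.00037j  Y=0.06448 + 0.00237j  product 0.00037 + 0.00004j
  m=+3: Y*=-0.00019 - 0.00002j  Y=0.43396 + 0.02399j  product -0.00008 - 0.00001j
  m=+4: Y*=0.00000 + 0.00000j  Y=0.42577 + 0.03141j  product 0.00000 + 0.00000j
  m=+5: Y*=-0.00000 - 0.00000j  Y=0.23627 + 0.02181j  product -0.00000 - 0.00000j
  m=+6: Y*=0.00000 + 0.00000j  Y=0.08387 + 0.00930j  product 0.00000 + 0.00000j
  m=+7: Y*=-0.00000 - 0.00000j  Y=0.01774 + 0.00230j  product -0.00000 - 0.00000j
Accumulated sum -0.11965 - 0.00000j; after 4π/(2l+1) scaling, -0.10024 - 0.00000j ⇒ P_7 = -0.100241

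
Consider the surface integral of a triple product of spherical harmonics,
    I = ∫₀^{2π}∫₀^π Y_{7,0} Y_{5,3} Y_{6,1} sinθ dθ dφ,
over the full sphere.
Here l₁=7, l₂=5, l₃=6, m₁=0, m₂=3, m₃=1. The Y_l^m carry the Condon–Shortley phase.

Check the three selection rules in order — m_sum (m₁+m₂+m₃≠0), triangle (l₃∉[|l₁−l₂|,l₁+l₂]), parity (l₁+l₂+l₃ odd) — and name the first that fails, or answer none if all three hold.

m_sum

Σmᵢ = 4  ✗
l₃∈[|l₁−l₂|,l₁+l₂]=[2,12], have l₃=6
Σlᵢ = 18 ⇒ even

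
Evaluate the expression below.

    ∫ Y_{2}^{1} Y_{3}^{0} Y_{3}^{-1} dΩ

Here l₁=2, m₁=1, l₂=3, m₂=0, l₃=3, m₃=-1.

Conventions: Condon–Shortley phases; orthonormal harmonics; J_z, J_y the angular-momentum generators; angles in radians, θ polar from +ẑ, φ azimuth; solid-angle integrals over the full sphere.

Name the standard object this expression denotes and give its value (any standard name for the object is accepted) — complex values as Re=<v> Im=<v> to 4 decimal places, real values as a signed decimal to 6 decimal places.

This is a Gaunt coefficient — the integral of a triple product of spherical harmonics over the sphere.
Rules hold: Σm=0, L=8 even, 1≤3≤5.
N = 5·7·7 = 245
Δ = 2!·2!·4!/9! = 1/3780
Racah Σ t=0..2: t=0:+1/24 t=1:−1/4 t=2:+1/24 = -1/6
⇒ 3j(2 3 3; 0 0 0)² = 4/105, sgn +1
Racah Σ t=0..1: t=0:+1/12 t=1:−1/8 = -1/24
⇒ 3j(2 3 3; 1 0 -1)² = 1/210, sgn -1
4πI² = N·(3j₀)²·(3jₘ)² = 2/45
I = -1·√(0.0444444/4π) = -0.05947080

Gaunt coefficient, -0.059471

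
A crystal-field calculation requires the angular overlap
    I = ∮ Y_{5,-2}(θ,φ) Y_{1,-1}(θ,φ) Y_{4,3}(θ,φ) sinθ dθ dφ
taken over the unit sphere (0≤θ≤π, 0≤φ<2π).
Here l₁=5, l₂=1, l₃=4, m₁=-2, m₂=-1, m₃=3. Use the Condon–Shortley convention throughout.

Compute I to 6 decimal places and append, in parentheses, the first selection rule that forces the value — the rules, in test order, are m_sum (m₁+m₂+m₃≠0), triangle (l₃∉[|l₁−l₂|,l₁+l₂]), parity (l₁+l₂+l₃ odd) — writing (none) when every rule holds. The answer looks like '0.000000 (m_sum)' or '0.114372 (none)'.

Rules hold: Σm=0, L=10 even, 4≤4≤6.
N = 11·3·9 = 297
Δ = 2!·8!·0!/11! = 1/495
Racah Σ t=1..1: t=1:−1/576 = -1/576
⇒ 3j(5 1 4; 0 0 0)² = 5/99, sgn -1
Racah Σ t=0..0: t=0:+1/10080 = 1/10080
⇒ 3j(5 1 4; -2 -1 3)² = 1/165, sgn -1
4πI² = N·(3j₀)²·(3jₘ)² = 1/11
I = +1·√(0.0909091/4π) = 0.08505478
No selection rule forces the value: the integral is nonzero (none).

0.085055 (none)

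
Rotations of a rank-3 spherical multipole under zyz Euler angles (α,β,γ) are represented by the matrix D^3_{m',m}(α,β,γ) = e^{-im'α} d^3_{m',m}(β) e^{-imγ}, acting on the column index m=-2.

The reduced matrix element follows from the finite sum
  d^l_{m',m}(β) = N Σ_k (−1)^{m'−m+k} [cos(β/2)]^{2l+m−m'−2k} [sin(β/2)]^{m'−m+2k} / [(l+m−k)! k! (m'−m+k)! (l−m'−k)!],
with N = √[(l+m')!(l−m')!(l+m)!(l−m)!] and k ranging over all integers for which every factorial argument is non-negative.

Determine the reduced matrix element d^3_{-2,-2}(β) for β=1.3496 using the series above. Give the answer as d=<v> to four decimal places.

d^3_{-2,-2}(β=1.3496) via the finite sum:
c=cos(1.349600/2)=0.780832, s=sin(1.349600/2)=0.624741; N=√[1·120·1·120]=120.000000
k∈{0,1} keeps every argument non-negative
  k=0: (−1)^0·120.0000/(120)·0.7808^6·0.6247^0 = +0.226645
  k=1: (−1)^1·120.0000/(24)·0.7808^4·0.6247^2 = -0.725438
d^3_{-2,-2}(1.3496) = +0.226645 -0.725438 = -0.498794

d=-0.4988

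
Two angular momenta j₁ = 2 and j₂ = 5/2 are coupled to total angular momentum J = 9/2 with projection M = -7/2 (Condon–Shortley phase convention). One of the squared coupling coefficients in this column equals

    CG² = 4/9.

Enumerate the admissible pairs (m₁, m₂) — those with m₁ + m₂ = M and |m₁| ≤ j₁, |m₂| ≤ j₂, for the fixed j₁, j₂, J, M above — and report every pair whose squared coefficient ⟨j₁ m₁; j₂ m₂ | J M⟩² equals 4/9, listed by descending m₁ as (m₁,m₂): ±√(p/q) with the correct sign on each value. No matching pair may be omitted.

Admissible pairs with m₁+m₂ = M = -7/2: (-2,-3/2), (-1,-5/2)
  (m₁,m₂)=(-1,-5/2): CG² = 4/9, CG = +√(4/9)   ← matches the target
  (m₁,m₂)=(-2,-3/2): CG² = 5/9, CG = +√(5/9)
Pairs with CG² = 4/9: (-1,-5/2): +√(4/9)

(-1,-5/2): +√(4/9)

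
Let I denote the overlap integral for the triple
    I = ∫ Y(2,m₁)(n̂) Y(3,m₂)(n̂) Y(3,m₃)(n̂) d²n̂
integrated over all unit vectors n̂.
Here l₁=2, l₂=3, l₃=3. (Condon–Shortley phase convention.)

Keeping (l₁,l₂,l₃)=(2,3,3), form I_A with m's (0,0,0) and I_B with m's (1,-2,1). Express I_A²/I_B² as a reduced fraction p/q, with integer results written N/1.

16/15

l's match ⇒ only the (l;m) 3-j factors differ between A and B.
A: triangle coeff Δ(2,3,3) = 1/3780; Σ_t [0,2]: t=0:+1/24 t=1:−1/4 t=2:+1/24 = -1/6; (3j)²=4/105 [(2 3 3; 0 0 0)], sign=+1
B: triangle coeff Δ(2,3,3) = 1/3780; Σ_t [0,1]: t=0:+1/12 t=1:−1/48 = 1/16; (3j)²=1/28 [(2 3 3; 1 -2 1)], sign=+1
I_A²/I_B² = (4/105)/(1/28) = 16/15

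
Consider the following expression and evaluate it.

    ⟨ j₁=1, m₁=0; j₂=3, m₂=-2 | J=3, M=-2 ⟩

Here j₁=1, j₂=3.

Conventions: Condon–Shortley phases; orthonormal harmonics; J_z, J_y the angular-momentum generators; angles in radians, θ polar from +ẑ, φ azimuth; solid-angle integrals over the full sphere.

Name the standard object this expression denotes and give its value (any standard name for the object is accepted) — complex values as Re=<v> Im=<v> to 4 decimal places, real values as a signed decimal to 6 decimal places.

This is a Clebsch–Gordan (vector-coupling) coefficient.
triangle: 1!·1!·5!/8! = 120/40320
(j±m)!: 1!·1!·1!·5!·1!·5! = 14400
prefactor² = (2J+1)·Δ·N² = 300
  k=0: +1/(0!·1!·1!·1!·0!·4!) = 1/24
  k=1: −1/(1!·0!·0!·0!·1!·5!) = -1/120
Σ = 1/30  ⇒  CG² = 300·(1/30)² = 1/3
CG = +√(1/3) = +0.577350

Clebsch–Gordan coefficient, +√(1/3) ≈ +0.577350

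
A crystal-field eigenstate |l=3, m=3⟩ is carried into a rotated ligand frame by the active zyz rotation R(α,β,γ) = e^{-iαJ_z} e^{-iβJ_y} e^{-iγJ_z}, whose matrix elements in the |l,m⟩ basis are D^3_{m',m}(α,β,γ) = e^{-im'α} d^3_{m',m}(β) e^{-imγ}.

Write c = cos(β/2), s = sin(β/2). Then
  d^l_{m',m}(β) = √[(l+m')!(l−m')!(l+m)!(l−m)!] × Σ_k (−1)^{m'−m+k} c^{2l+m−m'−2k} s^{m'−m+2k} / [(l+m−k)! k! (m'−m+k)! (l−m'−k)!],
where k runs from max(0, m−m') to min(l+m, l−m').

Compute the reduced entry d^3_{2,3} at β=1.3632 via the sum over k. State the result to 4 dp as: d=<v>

d^3_{2,3}(β=1.3632) via the finite sum:
With c≡cos(β/2)=0.776566 and s≡sin(β/2)=0.630036, N=[120·1·720·1]^{1/2}=293.938769
The bounds max(0,m−m')=1 and min(l+m,l−m')=1 give 1 term
  k=1: (−1)^0·293.9388/(120)·0.7766^5·0.6300^1 = +0.435845
d^3_{2,3}(1.3632) = +0.435845

d=0.4358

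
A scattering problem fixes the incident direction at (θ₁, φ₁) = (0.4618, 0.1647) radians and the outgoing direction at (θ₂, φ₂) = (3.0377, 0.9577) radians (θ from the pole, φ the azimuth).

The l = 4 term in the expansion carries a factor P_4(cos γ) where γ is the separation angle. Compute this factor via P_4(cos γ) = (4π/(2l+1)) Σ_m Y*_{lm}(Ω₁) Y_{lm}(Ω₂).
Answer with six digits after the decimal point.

Summing Y*_{l m}(θ₁,φ₁)·Y_{l m}(θ₂,φ₂) over m ∈ [−4, 4]; prefactor 4π/(2·4+1) = 1.396263:
  [-4]  conj(Y_{4,-4})(Ω₁) = 0.01379 + 0.01068j ; Y_{4,-4}(Ω₂) = -0.00004 + 0.00003j ; Δ = -0.00000 + 0.00000j
  [-3]  conj(Y_{4,-3})(Ω₁) = 0.08726 + 0.04701j ; Y_{4,-3}(Ω₂) = 0.00134 + 0.00037j ; Δ = 0.00010 + 0.00010j
  [-2]  conj(Y_{4,-2})(Ω₁) = 0.28972 + 0.09904j ; Y_{4,-2}(Ω₂) = -0.00720 - 0.02006j ; Δ = -0.00010 - 0.00653j
  [-1]  conj(Y_{4,-1})(Ω₁) = 0.48593 + 0.08076j ; Y_{4,-1}(Ω₂) = -0.11020 + 0.15664j ; Δ = -0.06620 + 0.06721j
  [+0]  conj(Y_{4,0})(Ω₁) = 0.15217 + 0.00000j ; Y_{4,0}(Ω₂) = 0.80120 + 0.00000j ; Δ = 0.12192 + 0.00000j
  [+1]  conj(Y_{4,1})(Ω₁) = -0.48593 + 0.08076j ; Y_{4,1}(Ω₂) = 0.11020 + 0.15664j ; Δ = -0.06620 - 0.06721j
  [+2]  conj(Y_{4,2})(Ω₁) = 0.28972 - 0.09904j ; Y_{4,2}(Ω₂) = -0.00720 + 0.02006j ; Δ = -0.00010 + 0.00653j
  [+3]  conj(Y_{4,3})(Ω₁) = -0.08726 + 0.04701j ; Y_{4,3}(Ω₂) = -0.00134 + 0.00037j ; Δ = 0.00010 - 0.00010j
  [+4]  conj(Y_{4,4})(Ω₁) = 0.01379 - 0.01068j ; Y_{4,4}(Ω₂) = -0.00004 - 0.00003j ; Δ = -0.00000 - 0.00000j
Total Σ_m = -0.01048 - 0.00000j. Multiply by 1.396263: -0.01464 - 0.00000j. P_4(cos γ) = -0.014636

-0.014636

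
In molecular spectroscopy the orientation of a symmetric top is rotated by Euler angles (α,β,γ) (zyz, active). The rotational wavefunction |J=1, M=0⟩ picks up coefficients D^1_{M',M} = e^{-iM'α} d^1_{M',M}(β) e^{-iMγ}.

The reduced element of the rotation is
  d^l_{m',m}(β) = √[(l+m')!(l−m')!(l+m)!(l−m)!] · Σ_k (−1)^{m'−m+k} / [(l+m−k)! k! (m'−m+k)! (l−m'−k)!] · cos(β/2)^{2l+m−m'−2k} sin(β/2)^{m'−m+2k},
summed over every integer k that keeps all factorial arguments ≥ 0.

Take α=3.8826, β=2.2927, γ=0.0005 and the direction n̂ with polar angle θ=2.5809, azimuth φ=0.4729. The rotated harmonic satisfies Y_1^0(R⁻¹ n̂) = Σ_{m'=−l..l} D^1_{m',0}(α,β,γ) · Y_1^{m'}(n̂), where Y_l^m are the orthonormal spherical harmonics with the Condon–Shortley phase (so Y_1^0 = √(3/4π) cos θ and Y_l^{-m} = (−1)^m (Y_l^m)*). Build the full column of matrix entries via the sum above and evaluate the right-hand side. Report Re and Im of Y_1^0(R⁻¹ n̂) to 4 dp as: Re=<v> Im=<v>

Need the full column D^1_{m',0} for m'=−1..1 at α=3.8826, β=2.2927, γ=0.0005.
cos(β/2)=0.411816, sin(β/2)=0.911267
d^1_{-1,0}: single k=1 term ⇒ +0.530718;  D = -0.391558-0.358252i
d^1_{0,0}: k∈[0..1] ⇒ +0.169593 -0.830407 = -0.660815;  D = -0.660815+0.000000i
d^1_{1,0}: single k=0 term ⇒ -0.530718;  D = +0.391558-0.358252i
Y_1^{m'}(θ=2.5809,φ=0.4729) and Σ D·Y over m':
  (-0.3916-0.3583i)·(+0.1636-0.0837i)  (-0.6608+0.0000i)·(-0.4138+0.0000i)  (+0.3916-0.3583i)·(-0.1636-0.0837i)
Y_1^0(R⁻¹ n̂) = +0.085394+0.000000i

Re=0.0854 Im=0.0000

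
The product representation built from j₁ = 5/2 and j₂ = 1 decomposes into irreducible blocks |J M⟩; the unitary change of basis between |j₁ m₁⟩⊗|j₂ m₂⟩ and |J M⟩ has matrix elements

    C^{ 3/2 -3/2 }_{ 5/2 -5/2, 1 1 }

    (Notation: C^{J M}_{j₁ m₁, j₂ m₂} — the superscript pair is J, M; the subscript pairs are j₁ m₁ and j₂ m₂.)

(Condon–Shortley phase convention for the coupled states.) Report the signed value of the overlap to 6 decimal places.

+0.816497

√[4·2!3!0!/6! · 0!5!2!0!0!3!] = √(96)
  +(−1)^2/∏(2,0,3,0,0,0)! = 1/12  (running 1/12)
⟨..|..⟩ = √(96)·(1/12) = +0.816497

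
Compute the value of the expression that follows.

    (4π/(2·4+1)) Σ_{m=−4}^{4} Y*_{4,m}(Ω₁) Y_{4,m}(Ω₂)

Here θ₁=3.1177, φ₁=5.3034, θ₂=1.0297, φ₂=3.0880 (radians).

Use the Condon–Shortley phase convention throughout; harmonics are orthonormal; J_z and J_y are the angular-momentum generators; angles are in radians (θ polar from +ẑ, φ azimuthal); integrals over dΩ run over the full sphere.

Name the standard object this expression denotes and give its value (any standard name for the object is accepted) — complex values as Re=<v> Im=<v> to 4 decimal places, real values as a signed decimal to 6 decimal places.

This sum is the spherical-harmonic addition theorem: it equals the Legendre polynomial P_l(cos γ) of the angle γ between the two directions.
Summing Y*_{l m}(θ₁,φ₁)·Y_{l m}(θ₂,φ₂) over m ∈ [−4, 4]; prefactor 4π/(2·4+1) = 1.396263:
  m=-4: (-0.00000 + 0.00000j) × (0.23340 + 0.05082j) = -0.00000 + 0.00000j  (running Σ = -0.00000 + 0.00000j)
  m=-3: (0.00002 + 0.00000j) × (-0.40076 - 0.06499j) = -0.00001 - 0.00000j  (running Σ = -0.00001 - 0.00000j)
  m=-2: (-0.00043 - 0.00106j) × (0.20945 + 0.02254j) = -0.00007 - 0.00023j  (running Σ = -0.00007 - 0.00023j)
  m=-1: (-0.02516 + 0.03749j) × (0.23836 + 0.01279j) = -0.00648 + 0.00862j  (running Σ = -0.00655 + 0.00838j)
  m=0: (0.84387 + 0.00000j) × (-0.26400 + 0.00000j) = -0.22278 + 0.00000j  (running Σ = -0.22933 + 0.00838j)
  m=1: (0.02516 + 0.03749j) × (-0.23836 + 0.01279j) = -0.00648 - 0.00862j  (running Σ = -0.23581 - 0.00023j)
  m=2: (-0.00043 + 0.00106j) × (0.20945 - 0.02254j) = -0.00007 + 0.00023j  (running Σ = -0.23587 - 0.00000j)
  m=3: (-0.00002 + 0.00000j) × (0.40076 - 0.06499j) = -0.00001 + 0.00000j  (running Σ = -0.23588 + 0.00000j)
  m=4: (-0.00000 - 0.00000j) × (0.23340 - 0.05082j) = -0.00000 - 0.00000j  (running Σ = -0.23588 - 0.00000j)
Accumulated sum -0.23588 - 0.00000j; after 4π/(2l+1) scaling, -0.32935 - 0.00000j ⇒ P_4 = -0.329350

Legendre polynomial (addition theorem), -0.329350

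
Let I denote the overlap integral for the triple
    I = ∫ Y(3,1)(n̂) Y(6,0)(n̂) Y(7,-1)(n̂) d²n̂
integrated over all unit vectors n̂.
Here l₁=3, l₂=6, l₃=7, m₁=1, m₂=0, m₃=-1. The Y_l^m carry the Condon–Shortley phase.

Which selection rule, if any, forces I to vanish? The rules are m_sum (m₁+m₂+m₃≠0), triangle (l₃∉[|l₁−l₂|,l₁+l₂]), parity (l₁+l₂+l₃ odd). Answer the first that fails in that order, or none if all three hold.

none

azimuthal sum: 1 + 0 − 1 = 0  ✓
3 ≤ 7 ≤ 9 (triangle on l)  ✓
L = 3 + 6 + 7 = 16 (even)  ✓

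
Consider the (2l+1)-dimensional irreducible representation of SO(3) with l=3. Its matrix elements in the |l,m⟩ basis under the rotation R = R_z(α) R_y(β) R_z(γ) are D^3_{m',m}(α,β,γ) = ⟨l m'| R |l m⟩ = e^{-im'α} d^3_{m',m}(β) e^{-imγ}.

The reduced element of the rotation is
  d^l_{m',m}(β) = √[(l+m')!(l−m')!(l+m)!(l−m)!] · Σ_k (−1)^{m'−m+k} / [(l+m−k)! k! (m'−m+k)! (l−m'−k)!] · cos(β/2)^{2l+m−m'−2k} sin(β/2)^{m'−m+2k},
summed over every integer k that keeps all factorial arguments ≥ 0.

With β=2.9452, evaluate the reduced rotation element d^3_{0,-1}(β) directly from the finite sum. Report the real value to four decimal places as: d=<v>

d=-0.3219

d^3_{0,-1}(β=2.9452) via the finite sum:
c=cos(2.945200/2)=0.098039, s=sin(2.945200/2)=0.995183; N=√[6·6·2·24]=41.569219
k∈{0,1,2} keeps every argument non-negative
  k=0: (−1)^1·41.5692/(12)·0.0980^5·0.9952^1 = -0.000031
  k=1: (−1)^2·41.5692/(4)·0.0980^3·0.9952^3 = +0.009652
  k=2: (−1)^3·41.5692/(12)·0.0980^1·0.9952^5 = -0.331514
d^3_{0,-1}(2.9452) = -0.000031 +0.009652 -0.331514 = -0.321893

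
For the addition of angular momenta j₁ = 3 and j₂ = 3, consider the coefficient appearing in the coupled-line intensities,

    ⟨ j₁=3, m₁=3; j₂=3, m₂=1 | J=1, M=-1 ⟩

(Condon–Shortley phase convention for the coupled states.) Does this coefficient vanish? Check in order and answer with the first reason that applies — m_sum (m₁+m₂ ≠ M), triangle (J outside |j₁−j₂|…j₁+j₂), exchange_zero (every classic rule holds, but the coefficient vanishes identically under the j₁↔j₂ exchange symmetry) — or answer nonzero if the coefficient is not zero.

m_sum

m-sum: m₁+m₂ = 3+1 = 4, M = -1  ✗ ⇒ coefficient is 0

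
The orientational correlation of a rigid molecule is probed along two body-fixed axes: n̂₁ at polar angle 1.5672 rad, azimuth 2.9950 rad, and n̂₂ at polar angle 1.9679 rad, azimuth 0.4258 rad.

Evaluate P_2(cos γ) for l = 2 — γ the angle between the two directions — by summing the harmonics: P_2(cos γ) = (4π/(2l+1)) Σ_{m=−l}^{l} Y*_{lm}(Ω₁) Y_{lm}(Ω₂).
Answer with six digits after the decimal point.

0.404618

Expand P_2 via completeness: Σ_{m} conj(Y_{2,m}) at Ω₁ times Y_{2,m} at Ω₂ —
  term(m=-2) = +0.052436-0.115547i   from Y*(Ω₁)=+0.369786-0.111633i, Y(Ω₂)=+0.216408-0.247140i
  term(m=-1) = +0.000643-0.000415i   from Y*(Ω₁)=-0.002749+0.000406i, Y(Ω₂)=-0.250930+0.113809i
  term(m=+0) = +0.054834+0.000000i   from Y*(Ω₁)=-0.315379-0.000000i, Y(Ω₂)=-0.173868+0.000000i
  term(m=+1) = +0.000643+0.000415i   from Y*(Ω₁)=+0.002749+0.000406i, Y(Ω₂)=+0.250930+0.113809i
  term(m=+2) = +0.052436+0.115547i   from Y*(Ω₁)=+0.369786+0.111633i, Y(Ω₂)=+0.216408+0.247140i
Accumulated sum +0.160992+0.000000i; after 4π/(2l+1) scaling, +0.404618+0.000000i ⇒ P_2 = 0.404618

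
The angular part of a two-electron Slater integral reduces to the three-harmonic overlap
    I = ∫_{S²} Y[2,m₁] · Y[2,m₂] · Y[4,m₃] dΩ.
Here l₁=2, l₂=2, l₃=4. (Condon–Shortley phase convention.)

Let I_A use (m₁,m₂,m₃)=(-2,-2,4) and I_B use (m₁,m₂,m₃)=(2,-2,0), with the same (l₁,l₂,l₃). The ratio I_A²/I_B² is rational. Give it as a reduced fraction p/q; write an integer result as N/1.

l's match ⇒ only the (l;m) 3-j factors differ between A and B.
A: triangle coeff Δ(2,2,4) = 1/630; Σ_t [0,0]: t=0:+1/576 = 1/576; (3j)²=1/9 [(2 2 4; -2 -2 4)], sign=+1
B: triangle coeff Δ(2,2,4) = 1/630; Σ_t [0,0]: t=0:+1/576 = 1/576; (3j)²=1/630 [(2 2 4; 2 -2 0)], sign=+1
I_A²/I_B² = (1/9)/(1/630) = 70/1

70/1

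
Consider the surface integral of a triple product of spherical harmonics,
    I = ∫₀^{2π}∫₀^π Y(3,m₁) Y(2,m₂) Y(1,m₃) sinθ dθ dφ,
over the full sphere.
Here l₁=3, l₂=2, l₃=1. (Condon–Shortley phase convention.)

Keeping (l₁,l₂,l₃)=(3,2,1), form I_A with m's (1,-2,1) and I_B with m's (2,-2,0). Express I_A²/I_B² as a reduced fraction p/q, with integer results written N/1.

l's match ⇒ only the (l;m) 3-j factors differ between A and B.
A: triangle coeff Δ(3,2,1) = 1/105; Σ_t [0,0]: t=0:+1/48 = 1/48; (3j)²=1/105 [(3 2 1; 1 -2 1)], sign=+1
B: triangle coeff Δ(3,2,1) = 1/105; Σ_t [0,0]: t=0:+1/24 = 1/24; (3j)²=1/21 [(3 2 1; 2 -2 0)], sign=-1
I_A²/I_B² = (1/105)/(1/21) = 1/5

1/5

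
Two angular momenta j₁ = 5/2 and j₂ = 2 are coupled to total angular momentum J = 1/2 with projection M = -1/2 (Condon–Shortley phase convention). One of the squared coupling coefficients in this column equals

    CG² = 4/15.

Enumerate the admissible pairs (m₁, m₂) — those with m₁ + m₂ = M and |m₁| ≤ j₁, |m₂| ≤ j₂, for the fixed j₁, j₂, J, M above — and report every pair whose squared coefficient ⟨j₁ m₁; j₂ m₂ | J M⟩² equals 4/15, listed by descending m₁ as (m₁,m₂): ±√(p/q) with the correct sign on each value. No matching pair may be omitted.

(-3/2,1): −√(4/15)

Admissible pairs with m₁+m₂ = M = -1/2: (-5/2,2), (-3/2,1), (-1/2,0), (1/2,-1), (3/2,-2)
  (m₁,m₂)=(3/2,-2): CG² = 1/15, CG = +√(1/15)
  (m₁,m₂)=(1/2,-1): CG² = 2/15, CG = −√(2/15)
  (m₁,m₂)=(-1/2,0): CG² = 1/5, CG = +√(1/5)
  (m₁,m₂)=(-3/2,1): CG² = 4/15, CG = −√(4/15)   ← matches the target
  (m₁,m₂)=(-5/2,2): CG² = 1/3, CG = +√(1/3)
Pairs with CG² = 4/15: (-3/2,1): −√(4/15)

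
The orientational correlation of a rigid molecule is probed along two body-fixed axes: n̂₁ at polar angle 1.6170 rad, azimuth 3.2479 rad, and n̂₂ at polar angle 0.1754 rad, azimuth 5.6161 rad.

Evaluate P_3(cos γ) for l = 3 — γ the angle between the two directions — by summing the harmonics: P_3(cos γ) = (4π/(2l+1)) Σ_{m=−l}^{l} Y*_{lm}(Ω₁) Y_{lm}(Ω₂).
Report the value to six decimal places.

0.242986

Addition theorem: P_3(cos γ) = (4π/7) Σ_m Y*_{lm}(Ω₁) Y_{lm}(Ω₂), m = −3…3:
  m=-3: (-0.39492 - 0.13040j) × (-0.00093 + 0.00201j) = 0.00063 - 0.00068j  (running Σ = 0.00063 - 0.00068j)
  m=-2: (-0.04604 - 0.00994j) × (0.00718 + 0.02979j) = -0.00003 - 0.00144j  (running Σ = 0.00059 - 0.00212j)
  m=-1: (0.31759 + 0.03389j) × (0.17048 + 0.13426j) = 0.04959 + 0.04842j  (running Σ = 0.05019 + 0.04630j)
  m=0: (0.05152 + 0.00000j) × (0.67896 + 0.00000j) = 0.03498 + 0.00000j  (running Σ = 0.08517 + 0.04630j)
  m=1: (-0.31759 + 0.03389j) × (-0.17048 + 0.13426j) = 0.04959 - 0.04842j  (running Σ = 0.13476 - 0.00212j)
  m=2: (-0.04604 + 0.00994j) × (0.00718 - 0.02979j) = -0.00003 + 0.00144j  (running Σ = 0.13473 - 0.00068j)
  m=3: (0.39492 - 0.13040j) × (0.00093 + 0.00201j) = 0.00063 + 0.00068j  (running Σ = 0.13535 - 0.00000j)
Accumulated sum 0.13535 - 0.00000j; after 4π/(2l+1) scaling, 0.24299 - 0.00000j ⇒ P_3 = 0.242986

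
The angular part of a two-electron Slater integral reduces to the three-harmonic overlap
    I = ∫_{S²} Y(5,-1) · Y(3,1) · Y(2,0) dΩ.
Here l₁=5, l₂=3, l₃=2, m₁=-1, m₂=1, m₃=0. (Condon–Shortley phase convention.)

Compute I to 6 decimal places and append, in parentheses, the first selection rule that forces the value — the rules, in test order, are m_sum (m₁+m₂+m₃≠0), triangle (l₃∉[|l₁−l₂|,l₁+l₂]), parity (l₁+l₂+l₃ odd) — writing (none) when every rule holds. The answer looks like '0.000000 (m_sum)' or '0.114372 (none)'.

Rules hold: Σm=0, L=10 even, 2≤2≤8.
N = 11·7·5 = 385
Δ = 6!·4!·0!/11! = 1/2310
Racah Σ t=3..3: t=3:−1/144 = -1/144
⇒ 3j(5 3 2; 0 0 0)² = 10/231, sgn -1
Racah Σ t=4..4: t=4:+1/192 = 1/192
⇒ 3j(5 3 2; -1 1 0)² = 3/77, sgn +1
4πI² = N·(3j₀)²·(3jₘ)² = 50/77
I = -1·√(0.649351/4π) = -0.22731846
No selection rule forces the value: the integral is nonzero (none).

-0.227318 (none)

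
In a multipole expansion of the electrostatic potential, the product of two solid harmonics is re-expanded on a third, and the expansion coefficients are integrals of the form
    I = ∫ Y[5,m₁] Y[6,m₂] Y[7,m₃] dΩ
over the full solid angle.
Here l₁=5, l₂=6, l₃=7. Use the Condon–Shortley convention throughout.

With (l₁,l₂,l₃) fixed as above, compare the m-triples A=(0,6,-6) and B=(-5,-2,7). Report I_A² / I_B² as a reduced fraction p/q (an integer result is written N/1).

l's match ⇒ only the (l;m) 3-j factors differ between A and B.
A: triangle coeff Δ(5,6,7) = 1/174594420; Σ_t [4,4]: t=4:+1/116121600 = 1/116121600; (3j)²=165/9044 [(5 6 7; 0 6 -6)], sign=-1
B: triangle coeff Δ(5,6,7) = 1/174594420; Σ_t [4,4]: t=4:+1/696729600 = 1/696729600; (3j)²=7/1938 [(5 6 7; -5 -2 7)], sign=+1
I_A²/I_B² = (165/9044)/(7/1938) = 495/98

495/98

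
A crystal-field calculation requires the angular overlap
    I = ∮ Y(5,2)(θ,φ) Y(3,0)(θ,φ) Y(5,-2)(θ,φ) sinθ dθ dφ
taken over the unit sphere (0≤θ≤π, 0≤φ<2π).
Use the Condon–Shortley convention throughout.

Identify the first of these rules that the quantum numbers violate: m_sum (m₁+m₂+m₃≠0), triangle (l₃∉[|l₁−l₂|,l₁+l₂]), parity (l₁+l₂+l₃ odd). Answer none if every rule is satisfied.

azimuthal sum: 2 + 0 − 2 = 0  ✓
2 ≤ 5 ≤ 8 (triangle on l)  ✓
L = 5 + 3 + 5 = 13 (odd)  ✗

parity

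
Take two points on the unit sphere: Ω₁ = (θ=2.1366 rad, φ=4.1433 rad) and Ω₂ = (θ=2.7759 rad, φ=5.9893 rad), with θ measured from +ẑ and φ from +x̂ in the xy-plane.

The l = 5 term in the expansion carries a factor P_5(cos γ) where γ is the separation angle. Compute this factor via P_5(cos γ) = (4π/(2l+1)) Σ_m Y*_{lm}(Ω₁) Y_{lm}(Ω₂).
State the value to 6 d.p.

Term-by-term m-sum for l=5 (normalisation 4π/11 = 1.142397):
  m=-5: Y*=-0.05806 + 0.19030j  Y=0.00027 + 0.00270j  product -0.00053 - 0.00010j
  m=-4: Y*=0.25910 + 0.30416j  Y=-0.00863 - 0.02069j  product 0.00406 - 0.00798j
  m=-3: Y*=0.32710 - 0.04492j  Y=0.06890 + 0.08362j  product 0.02629 + 0.02426j
  m=-2: Y*=-0.03741 + 0.08100j  Y=-0.27224 - 0.18140j  product 0.02488 - 0.01527j
  m=-1: Y*=0.18780 + 0.29358j  Y=0.52211 + 0.15802j  product 0.05166 + 0.18296j
  m=+0: Y*=-0.00538 + 0.00000j  Y=-0.20415 + 0.00000j  product 0.00110 + 0.00000j
  m=+1: Y*=-0.18780 + 0.29358j  Y=-0.52211 + 0.15802j  product 0.05166 - 0.18296j
  m=+2: Y*=-0.03741 - 0.08100j  Y=-0.27224 + 0.18140j  product 0.02488 + 0.01527j
  m=+3: Y*=-0.32710 - 0.04492j  Y=-0.06890 + 0.08362j  product 0.02629 - 0.02426j
  m=+4: Y*=0.25910 - 0.30416j  Y=-0.00863 + 0.02069j  product 0.00406 + 0.00798j
  m=+5: Y*=0.05806 + 0.19030j  Y=-0.00027 + 0.00270j  product -0.00053 + 0.00010j
Total Σ_m = 0.21381 - 0.00000j. Multiply by 1.142397: 0.24426 - 0.00000j. P_5(cos γ) = 0.244258

0.244258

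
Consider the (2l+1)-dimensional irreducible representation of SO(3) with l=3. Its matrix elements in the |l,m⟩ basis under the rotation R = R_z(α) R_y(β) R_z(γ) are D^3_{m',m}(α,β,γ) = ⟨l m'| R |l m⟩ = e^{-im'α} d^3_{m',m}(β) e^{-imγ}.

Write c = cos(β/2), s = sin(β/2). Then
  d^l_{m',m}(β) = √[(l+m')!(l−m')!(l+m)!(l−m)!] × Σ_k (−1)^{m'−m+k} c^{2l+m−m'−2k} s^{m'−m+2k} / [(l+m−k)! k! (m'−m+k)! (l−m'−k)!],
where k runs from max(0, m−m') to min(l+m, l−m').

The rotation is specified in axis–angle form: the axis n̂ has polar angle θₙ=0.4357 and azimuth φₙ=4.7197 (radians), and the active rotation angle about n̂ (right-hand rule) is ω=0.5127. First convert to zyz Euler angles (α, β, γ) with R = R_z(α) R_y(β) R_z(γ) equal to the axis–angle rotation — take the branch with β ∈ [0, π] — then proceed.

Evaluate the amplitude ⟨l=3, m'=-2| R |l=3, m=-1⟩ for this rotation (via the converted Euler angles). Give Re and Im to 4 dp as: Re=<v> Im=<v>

Re=-0.2441 Im=-0.2087

Axis–angle → zyz. n̂ = (sinθₙcosφₙ, sinθₙsinφₙ, cosθₙ) = (+0.003086, -0.422034, +0.906575), ω = 0.5127.
R = I cosω + sinω [n̂]ₓ + (1−cosω) n̂n̂ᵀ gives
  R = [+0.871424, -0.444871, -0.206661; +0.444536, +0.894324, -0.050708; +0.207381, -0.047681, +0.977098]
β = atan2(√(R₁₃²+R₂₃²), R₃₃) = 0.214431; α = atan2(R₂₃, R₁₃) mod 2π = 3.382205; γ = atan2(R₃₂, −R₃₁) mod 2π = 3.367583
D^3_{-2,-1}(3.3822,0.2144,3.3676) = e^{-i·-2·3.3822}·d^3_{-2,-1}(0.2144)·e^{-i·-1·3.3676}. Compute d first:
c=cos(0.214431/2)=0.994258, s=sin(0.214431/2)=0.107010; N=√[1·120·2·24]=75.894664
k∈{1,2} keeps every argument non-negative
  k=1: (−1)^0·75.8947/(24)·0.9943^5·0.1070^1 = +0.328791
  k=2: (−1)^1·75.8947/(12)·0.9943^3·0.1070^3 = -0.007617
d^3_{-2,-1}(0.2144) = +0.328791 -0.007617 = +0.321174
Phases: e^{-i·(-2)·3.3822}=+0.886428+0.462866i, e^{-i·(-1)·3.3676}=-0.974573-0.224072i ⇒ D=-0.244148-0.208673i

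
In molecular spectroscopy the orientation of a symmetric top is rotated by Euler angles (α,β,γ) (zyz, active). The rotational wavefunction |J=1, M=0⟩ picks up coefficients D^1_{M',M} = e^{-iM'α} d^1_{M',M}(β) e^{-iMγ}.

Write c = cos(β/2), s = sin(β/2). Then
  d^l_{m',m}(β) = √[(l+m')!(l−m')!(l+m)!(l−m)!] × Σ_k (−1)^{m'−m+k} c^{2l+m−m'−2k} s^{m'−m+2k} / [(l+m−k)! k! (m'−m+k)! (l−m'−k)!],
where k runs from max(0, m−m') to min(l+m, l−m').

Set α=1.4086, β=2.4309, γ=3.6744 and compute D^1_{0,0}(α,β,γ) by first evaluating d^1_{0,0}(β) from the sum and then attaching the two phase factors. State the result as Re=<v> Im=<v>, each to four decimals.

Re=-0.7579 Im=0.0000

First d^1_{0,0}(β=2.4309), then the phase factors e^{-i(0)α} and e^{-i(0)γ}:
With c≡cos(β/2)=0.347915 and s≡sin(β/2)=0.937526, N=[1·1·1·1]^{1/2}=1.000000
k: max(0,(0)−(0))=0 … min(1+(0),1−(0))=1
  k=0: (−1)^0·1.0000/(1)·0.3479^2·0.9375^0 = +0.121045
  k=1: (−1)^1·1.0000/(1)·0.3479^0·0.9375^2 = -0.878955
d^1_{0,0}(2.4309) = +0.121045 -0.878955 = -0.757910
Phases: e^{-i·(0)·1.4086}=+1.000000+0.000000i, e^{-i·(0)·3.6744}=+1.000000+0.000000i ⇒ D=-0.757910+0.000000i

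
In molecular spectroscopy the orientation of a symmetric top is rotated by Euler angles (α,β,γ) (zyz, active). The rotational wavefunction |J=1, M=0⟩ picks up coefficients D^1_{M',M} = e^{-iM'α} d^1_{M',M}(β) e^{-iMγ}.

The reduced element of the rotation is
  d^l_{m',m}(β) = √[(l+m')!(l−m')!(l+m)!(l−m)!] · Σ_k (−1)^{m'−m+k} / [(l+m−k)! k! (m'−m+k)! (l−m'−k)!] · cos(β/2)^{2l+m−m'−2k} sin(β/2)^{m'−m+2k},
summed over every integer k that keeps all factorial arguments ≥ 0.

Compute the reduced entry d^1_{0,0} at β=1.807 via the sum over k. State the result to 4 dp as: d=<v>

d=-0.2340

d^1_{0,0}(β=1.8070) via the finite sum:
Half-angle: c=0.618865, s=0.785498. N=√(1·1·1·1)=1.000000
k: max(0,(0)−(0))=0 … min(1+(0),1−(0))=1
  k=0: (−1)^0·1.0000/(1)·0.6189^2·0.7855^0 = +0.382993
  k=1: (−1)^1·1.0000/(1)·0.6189^0·0.7855^2 = -0.617007
d^1_{0,0}(1.8070) = +0.382993 -0.617007 = -0.234013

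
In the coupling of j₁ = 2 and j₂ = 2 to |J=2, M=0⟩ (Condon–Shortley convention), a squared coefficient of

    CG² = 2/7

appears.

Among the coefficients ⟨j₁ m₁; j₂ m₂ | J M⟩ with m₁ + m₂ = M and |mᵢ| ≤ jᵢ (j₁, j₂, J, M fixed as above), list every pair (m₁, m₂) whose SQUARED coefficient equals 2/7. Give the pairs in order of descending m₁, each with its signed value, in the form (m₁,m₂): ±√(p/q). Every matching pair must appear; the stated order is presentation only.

Admissible pairs with m₁+m₂ = M = 0: (-2,2), (-1,1), (0,0), (1,-1), (2,-2)
  (m₁,m₂)=(2,-2): CG² = 2/7, CG = +√(2/7)   ← matches the target
  (m₁,m₂)=(1,-1): CG² = 1/14, CG = +√(1/14)
  (m₁,m₂)=(0,0): CG² = 2/7, CG = −√(2/7)   ← matches the target
  (m₁,m₂)=(-1,1): CG² = 1/14, CG = +√(1/14)
  (m₁,m₂)=(-2,2): CG² = 2/7, CG = +√(2/7)   ← matches the target
Pairs with CG² = 2/7: (2,-2): +√(2/7); (0,0): −√(2/7); (-2,2): +√(2/7)

(2,-2): +√(2/7); (0,0): −√(2/7); (-2,2): +√(2/7)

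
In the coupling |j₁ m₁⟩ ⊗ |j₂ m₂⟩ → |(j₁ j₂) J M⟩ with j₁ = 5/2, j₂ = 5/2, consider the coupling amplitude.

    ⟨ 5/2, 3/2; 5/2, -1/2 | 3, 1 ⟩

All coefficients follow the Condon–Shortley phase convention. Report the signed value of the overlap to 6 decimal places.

+0.182574  (= +√(1/30))

√[7·2!3!3!/9! · 4!1!2!3!4!2!] = √(96/5)
  +(−1)^0/∏(0,2,1,2,2,1)! = 1/8  (running 1/8)
  +(−1)^1/∏(1,1,0,1,3,2)! = -1/12  (running 1/24)
⟨..|..⟩ = √(96/5)·(1/24) = +0.182574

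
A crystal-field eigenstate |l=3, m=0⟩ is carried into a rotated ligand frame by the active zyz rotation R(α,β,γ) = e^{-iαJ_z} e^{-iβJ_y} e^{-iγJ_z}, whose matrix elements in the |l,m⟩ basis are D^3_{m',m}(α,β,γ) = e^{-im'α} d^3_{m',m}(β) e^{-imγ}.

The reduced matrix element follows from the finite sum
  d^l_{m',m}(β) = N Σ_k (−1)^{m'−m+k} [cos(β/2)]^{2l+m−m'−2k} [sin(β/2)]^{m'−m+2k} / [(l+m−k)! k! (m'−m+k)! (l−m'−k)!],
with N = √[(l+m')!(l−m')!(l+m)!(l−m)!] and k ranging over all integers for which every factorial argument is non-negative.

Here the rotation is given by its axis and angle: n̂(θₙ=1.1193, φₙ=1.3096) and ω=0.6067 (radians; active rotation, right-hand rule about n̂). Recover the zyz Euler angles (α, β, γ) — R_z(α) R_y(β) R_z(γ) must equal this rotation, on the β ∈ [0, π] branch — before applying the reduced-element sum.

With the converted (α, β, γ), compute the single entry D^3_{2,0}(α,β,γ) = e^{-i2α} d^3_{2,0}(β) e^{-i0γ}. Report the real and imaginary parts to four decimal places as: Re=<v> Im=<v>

Re=0.3042 Im=0.0780

Axis–angle → zyz. n̂ = (sinθₙcosφₙ, sinθₙsinφₙ, cosθₙ) = (+0.232360, +0.869276, +0.436312), ω = 0.6067.
R = I cosω + sinω [n̂]ₓ + (1−cosω) n̂n̂ᵀ gives
  R = [+0.831170, -0.212720, +0.513719; +0.284815, +0.956390, -0.064794; -0.477533, +0.200170, +0.855508]
β = atan2(√(R₁₃²+R₂₃²), R₃₃) = 0.544265; α = atan2(R₂₃, R₁₃) mod 2π = 6.157720; γ = atan2(R₃₂, −R₃₁) mod 2π = 0.396927
D^3_{2,0}(6.1577,0.5443,0.3969) = e^{-i·2·6.1577}·d^3_{2,0}(0.5443)·e^{-i·0·0.3969}. Compute d first:
Half-angle: c=0.963200, s=0.268786. N=√(120·1·6·6)=65.726707
k∈{0,1} keeps every argument non-negative
  k=0: (−1)^2·65.7267/(12)·0.9632^4·0.2688^2 = +0.340596
  k=1: (−1)^3·65.7267/(12)·0.9632^2·0.2688^4 = -0.026523
d^3_{2,0}(0.5443) = +0.340596 -0.026523 = +0.314073
Phases: e^{-i·(2)·6.1577}=+0.968682+0.248306i, e^{-i·(0)·0.3969}=+1.000000+0.000000i ⇒ D=+0.304237+0.077986i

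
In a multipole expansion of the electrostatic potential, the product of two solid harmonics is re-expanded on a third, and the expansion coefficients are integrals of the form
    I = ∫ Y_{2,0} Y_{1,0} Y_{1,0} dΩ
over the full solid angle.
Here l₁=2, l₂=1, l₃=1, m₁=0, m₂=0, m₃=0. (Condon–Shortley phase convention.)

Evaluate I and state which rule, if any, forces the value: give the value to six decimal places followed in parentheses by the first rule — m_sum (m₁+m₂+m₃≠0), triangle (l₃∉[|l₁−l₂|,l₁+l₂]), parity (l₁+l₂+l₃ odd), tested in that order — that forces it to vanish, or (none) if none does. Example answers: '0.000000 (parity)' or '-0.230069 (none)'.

m-sum 0 ✓  L=4 even ✓  1≤1≤3 ✓
Π(2lᵢ+1) = 5×3×3 = 45
triangle coeff Δ(2,1,1) = 1/30
Σ_t [1,1]: t=1:−1/1 = -1/1
(3j)²=2/15 [(2 1 1; 0 0 0)], sign=+1
(m-triple is (0,0,0) — same symbol as above.)
⇒ 4πI² = 4/5
I = (+1)√(4/5/(4π)) = 0.25231325
No selection rule forces the value: the integral is nonzero (none).

0.252313 (none)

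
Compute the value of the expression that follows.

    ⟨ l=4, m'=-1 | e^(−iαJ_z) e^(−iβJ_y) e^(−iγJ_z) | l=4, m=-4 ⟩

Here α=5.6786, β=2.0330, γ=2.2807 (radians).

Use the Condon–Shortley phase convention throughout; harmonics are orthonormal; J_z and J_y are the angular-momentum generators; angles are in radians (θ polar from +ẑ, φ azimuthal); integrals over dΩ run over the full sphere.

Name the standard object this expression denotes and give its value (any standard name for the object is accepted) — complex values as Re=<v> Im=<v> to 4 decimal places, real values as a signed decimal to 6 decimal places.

This is a Wigner D-matrix element — the rotation-matrix element ⟨l m'| R(α,β,γ) |l m⟩ in the angular-momentum basis.
D^4_{-1,-4}(5.6786,2.0330,2.2807) = e^{-i·-1·5.6786}·d^4_{-1,-4}(2.0330)·e^{-i·-4·2.2807}. Compute d first:
c=cos(2.033000/2)=0.526345, s=sin(2.033000/2)=0.850271; N=√[6·120·1·40320]=5387.986637
Admissible k: 0..0 (factorial args all ≥0)
  k=0: (−1)^3·5387.9866/(720)·0.5263^5·0.8503^3 = -0.185831
d^4_{-1,-4}(2.0330) = -0.185831
D = (+0.822738-0.568421i)·(-0.185831)·(-0.954750+0.297409i) = +0.114557-0.146322i

Wigner D-matrix element, Re=0.1146 Im=-0.1463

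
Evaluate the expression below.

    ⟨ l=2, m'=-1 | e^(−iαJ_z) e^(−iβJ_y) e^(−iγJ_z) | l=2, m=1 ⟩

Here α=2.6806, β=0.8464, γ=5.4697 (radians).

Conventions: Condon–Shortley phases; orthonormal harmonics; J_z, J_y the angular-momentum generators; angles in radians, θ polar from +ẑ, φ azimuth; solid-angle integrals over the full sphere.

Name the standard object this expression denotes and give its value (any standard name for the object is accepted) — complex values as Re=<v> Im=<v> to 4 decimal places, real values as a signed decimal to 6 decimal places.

This is a Wigner D-matrix element — the rotation-matrix element ⟨l m'| R(α,β,γ) |l m⟩ in the angular-momentum basis.
First d^2_{-1,1}(β=0.8464), then the phase factors e^{-i(-1)α} and e^{-i(1)γ}:
c=cos(0.846400/2)=0.911779, s=sin(0.846400/2)=0.410680; N=√[1·6·6·1]=6.000000
k∈{2,3} keeps every argument non-negative
  k=2: (−1)^0·6.0000/(2)·0.9118^2·0.4107^2 = +0.420638
  k=3: (−1)^1·6.0000/(6)·0.9118^0·0.4107^4 = -0.028446
d^2_{-1,1}(0.8464) = +0.420638 -0.028446 = +0.392192
Attach z-rotation phases: D = e^{-i(-1)(2.6806)}·(+0.392192)·e^{-i(1)(5.4697)} = -0.368078-0.135400i

Wigner D-matrix element, Re=-0.3681 Im=-0.1354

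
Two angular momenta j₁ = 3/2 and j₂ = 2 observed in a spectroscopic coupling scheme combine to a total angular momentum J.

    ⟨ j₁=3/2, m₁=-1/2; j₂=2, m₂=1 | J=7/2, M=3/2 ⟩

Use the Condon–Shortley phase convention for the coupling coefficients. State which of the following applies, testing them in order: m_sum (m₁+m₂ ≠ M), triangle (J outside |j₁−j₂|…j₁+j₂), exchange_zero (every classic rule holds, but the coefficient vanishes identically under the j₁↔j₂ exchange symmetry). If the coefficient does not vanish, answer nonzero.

m_sum

m-sum: m₁+m₂ = -1/2+1 = 1/2, M = 3/2  ✗ ⇒ coefficient is 0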